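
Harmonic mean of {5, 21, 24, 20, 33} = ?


Sum of reciprocals = 1/5 + 1/21 + 1/24 + 1/20 + 1/33 = 0.369589
HM = 5/0.369589 = 13.5286

HM = 13.5286


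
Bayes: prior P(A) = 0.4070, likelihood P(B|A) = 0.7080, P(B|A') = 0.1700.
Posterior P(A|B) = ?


P(B) = P(B|A)*P(A) + P(B|A')*P(A')
= 0.7080*0.4070 + 0.1700*0.5930
= 0.288156 + 0.100810 = 0.388966
P(A|B) = 0.288156/0.388966 = 0.7408

P(A|B) = 0.7408


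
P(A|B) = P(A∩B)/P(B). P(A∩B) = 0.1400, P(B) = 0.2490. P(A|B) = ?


P(A|B) = 0.1400/0.2490 = 0.5622

P(A|B) = 0.5622


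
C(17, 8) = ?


C(17,8) = 17!/(8! × 9!)
= 355687428096000/(40320 × 362880)
= 24310

C(17,8) = 24310


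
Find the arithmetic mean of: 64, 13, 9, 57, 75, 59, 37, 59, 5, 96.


Sum = 64 + 13 + 9 + 57 + 75 + 59 + 37 + 59 + 5 + 96 = 474
n = 10
Mean = 474/10 = 47.4000

Mean = 47.4000


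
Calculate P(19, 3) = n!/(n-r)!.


P(19,3) = 19!/16!
= 121645100408832000/20922789888000
= 5814

P(19,3) = 5814


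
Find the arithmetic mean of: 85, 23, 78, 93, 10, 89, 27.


Sum = 85 + 23 + 78 + 93 + 10 + 89 + 27 = 405
n = 7
Mean = 405/7 = 57.8571

Mean = 57.8571


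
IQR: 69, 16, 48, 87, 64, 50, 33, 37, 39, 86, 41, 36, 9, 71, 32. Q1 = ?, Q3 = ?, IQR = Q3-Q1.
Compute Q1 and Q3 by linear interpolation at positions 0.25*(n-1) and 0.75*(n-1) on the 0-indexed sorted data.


Sorted: 9, 16, 32, 33, 36, 37, 39, 41, 48, 50, 64, 69, 71, 86, 87
Q1 (25th %ile) = 34.5000
Q3 (75th %ile) = 66.5000
IQR = 66.5000 - 34.5000 = 32.0000

IQR = 32.0000


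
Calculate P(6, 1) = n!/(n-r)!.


P(6,1) = 6!/5!
= 720/120
= 6

P(6,1) = 6


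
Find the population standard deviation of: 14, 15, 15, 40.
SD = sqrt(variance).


Mean = 21.0000
Variance = 120.5000
SD = sqrt(120.5000) = 10.9772

SD = 10.9772


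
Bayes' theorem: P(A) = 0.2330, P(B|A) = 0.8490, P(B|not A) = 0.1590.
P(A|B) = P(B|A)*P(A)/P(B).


P(B) = P(B|A)*P(A) + P(B|A')*P(A')
= 0.8490*0.2330 + 0.1590*0.7670
= 0.197817 + 0.121953 = 0.319770
P(A|B) = 0.197817/0.319770 = 0.6186

P(A|B) = 0.6186


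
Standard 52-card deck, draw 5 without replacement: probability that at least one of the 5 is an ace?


P(at least one) = 1 - P(none)
P(none) = (48/52) × (47/51) × (46/50) × (45/49) × (44/48) = 0.658842
P(at least one) = 1 - 0.658842 = 0.3412

P = 0.3412


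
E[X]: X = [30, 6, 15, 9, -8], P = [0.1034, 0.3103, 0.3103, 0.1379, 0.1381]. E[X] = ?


E[X] = 30*0.1034 + 6*0.3103 + 15*0.3103 + 9*0.1379 - 8*0.1381
= 3.1020 + 1.8618 + 4.6545 + 1.2411 - 1.1048
= 9.7546

E[X] = 9.7546


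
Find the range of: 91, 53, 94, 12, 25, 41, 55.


Max = 94, Min = 12
Range = 94 - 12 = 82

Range = 82


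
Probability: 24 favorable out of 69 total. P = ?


P = 24/69 = 0.3478

P = 0.3478


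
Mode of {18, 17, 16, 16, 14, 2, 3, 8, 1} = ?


Frequencies: 1:1, 2:1, 3:1, 8:1, 14:1, 16:2, 17:1, 18:1
Max frequency = 2
Mode = 16

Mode = 16


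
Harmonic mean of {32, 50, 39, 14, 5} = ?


Sum of reciprocals = 1/32 + 1/50 + 1/39 + 1/14 + 1/5 = 0.348320
HM = 5/0.348320 = 14.3546

HM = 14.3546


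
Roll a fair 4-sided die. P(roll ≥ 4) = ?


Favorable outcomes (roll ≥ 4): 1
Total outcomes = 4
P = 1/4 = 0.2500

P = 0.2500


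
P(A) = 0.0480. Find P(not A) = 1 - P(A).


P(not A) = 1 - 0.0480 = 0.9520

P(not A) = 0.9520


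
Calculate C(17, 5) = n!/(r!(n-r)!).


C(17,5) = 17!/(5! × 12!)
= 355687428096000/(120 × 479001600)
= 6188

C(17,5) = 6188


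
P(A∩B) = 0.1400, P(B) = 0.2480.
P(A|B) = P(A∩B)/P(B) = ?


P(A|B) = 0.1400/0.2480 = 0.5645

P(A|B) = 0.5645


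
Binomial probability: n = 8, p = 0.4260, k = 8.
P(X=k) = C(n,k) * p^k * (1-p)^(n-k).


C(8,8) = 1
p^8 = 0.001085
(1-p)^0 = 1.000000
P = 1 * 0.001085 * 1.000000 = 0.0011

P(X=8) = 0.0011


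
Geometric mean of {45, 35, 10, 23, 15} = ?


Product = 45 × 35 × 10 × 23 × 15 = 5433750
GM = 5433750^(1/5) = 22.2341

GM = 22.2341


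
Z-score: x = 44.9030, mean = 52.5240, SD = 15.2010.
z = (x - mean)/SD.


z = (44.9030 - 52.5240)/15.2010
= -7.6210/15.2010
= -0.5013

z = -0.5013


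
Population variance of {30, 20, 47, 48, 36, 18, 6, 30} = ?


Mean = 29.3750
Squared deviations: 0.3906, 87.8906, 310.6406, 346.8906, 43.8906, 129.3906, 546.3906, 0.3906
Sum = 1465.8750
Variance = 1465.8750/8 = 183.2344

Variance = 183.2344


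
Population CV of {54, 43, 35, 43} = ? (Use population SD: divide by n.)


Mean = 43.7500
SD = 6.7593
CV = (6.7593/43.7500)*100 = 15.4497%

CV = 15.4497%


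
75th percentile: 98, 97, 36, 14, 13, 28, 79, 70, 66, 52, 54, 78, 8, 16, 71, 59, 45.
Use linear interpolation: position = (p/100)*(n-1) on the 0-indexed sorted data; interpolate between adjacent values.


Sorted: 8, 13, 14, 16, 28, 36, 45, 52, 54, 59, 66, 70, 71, 78, 79, 97, 98
n = 17
Index = 75/100 * 16 = 12.0000
Lower = data[12] = 71, Upper = data[13] = 78
P75 = 71 + 0*(7) = 71.0000

P75 = 71.0000


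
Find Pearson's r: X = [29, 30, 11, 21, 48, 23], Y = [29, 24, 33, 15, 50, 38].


Mean X = 27.0000, Mean Y = 31.5000
SD X = 11.269428, SD Y = 10.965856
Cov = 68.333333
r = 68.333333/(11.269428*10.965856) = 0.5530

r = 0.5530


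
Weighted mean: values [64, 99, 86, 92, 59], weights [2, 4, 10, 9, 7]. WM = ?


Numerator = 64*2 + 99*4 + 86*10 + 92*9 + 59*7 = 2625
Denominator = 2 + 4 + 10 + 9 + 7 = 32
WM = 2625/32 = 82.0312

WM = 82.0312


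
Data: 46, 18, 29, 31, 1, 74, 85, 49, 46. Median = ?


Sorted: 1, 18, 29, 31, 46, 46, 49, 74, 85
n = 9 (odd)
Middle value = 46

Median = 46


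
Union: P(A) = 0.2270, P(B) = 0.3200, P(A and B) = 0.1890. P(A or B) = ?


P(A∪B) = 0.2270 + 0.3200 - 0.1890
= 0.5470 - 0.1890
= 0.3580

P(A∪B) = 0.3580


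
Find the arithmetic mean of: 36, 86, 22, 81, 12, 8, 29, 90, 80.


Sum = 36 + 86 + 22 + 81 + 12 + 8 + 29 + 90 + 80 = 444
n = 9
Mean = 444/9 = 49.3333

Mean = 49.3333


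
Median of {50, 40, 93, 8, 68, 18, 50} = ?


Sorted: 8, 18, 40, 50, 50, 68, 93
n = 7 (odd)
Middle value = 50

Median = 50


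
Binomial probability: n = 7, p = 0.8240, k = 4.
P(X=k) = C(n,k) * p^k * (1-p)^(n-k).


C(7,4) = 35
p^4 = 0.461008
(1-p)^3 = 0.005452
P = 35 * 0.461008 * 0.005452 = 0.0880

P(X=4) = 0.0880


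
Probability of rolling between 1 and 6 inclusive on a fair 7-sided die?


Favorable outcomes (1 ≤ roll ≤ 6): 6
Total outcomes = 7
P = 6/7 = 0.8571

P = 0.8571


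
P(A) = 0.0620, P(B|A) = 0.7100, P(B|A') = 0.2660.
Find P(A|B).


P(B) = P(B|A)*P(A) + P(B|A')*P(A')
= 0.7100*0.0620 + 0.2660*0.9380
= 0.044020 + 0.249508 = 0.293528
P(A|B) = 0.044020/0.293528 = 0.1500

P(A|B) = 0.1500


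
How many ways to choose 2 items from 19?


C(19,2) = 19!/(2! × 17!)
= 121645100408832000/(2 × 355687428096000)
= 171

C(19,2) = 171


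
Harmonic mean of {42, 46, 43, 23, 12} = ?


Sum of reciprocals = 1/42 + 1/46 + 1/43 + 1/23 + 1/12 = 0.195616
HM = 5/0.195616 = 25.5603

HM = 25.5603


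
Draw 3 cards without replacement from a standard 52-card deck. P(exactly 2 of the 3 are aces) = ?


Hypergeometric: P(X=2) = C(4,2)·C(48,1) / C(52,3)
= 6 × 48 / 22100
= 288/22100 = 0.0130

P = 0.0130


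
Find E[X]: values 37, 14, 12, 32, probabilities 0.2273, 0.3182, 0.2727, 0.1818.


E[X] = 37*0.2273 + 14*0.3182 + 12*0.2727 + 32*0.1818
= 8.4101 + 4.4548 + 3.2724 + 5.8176
= 21.9549

E[X] = 21.9549


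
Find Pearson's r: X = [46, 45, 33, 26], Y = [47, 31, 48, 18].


Mean X = 37.5000, Mean Y = 36.0000
SD X = 8.381527, SD Y = 12.389512
Cov = 52.250000
r = 52.250000/(8.381527*12.389512) = 0.5032

r = 0.5032


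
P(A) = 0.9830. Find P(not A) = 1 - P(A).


P(not A) = 1 - 0.9830 = 0.0170

P(not A) = 0.0170


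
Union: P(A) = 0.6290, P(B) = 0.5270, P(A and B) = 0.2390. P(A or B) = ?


P(A∪B) = 0.6290 + 0.5270 - 0.2390
= 1.1560 - 0.2390
= 0.9170

P(A∪B) = 0.9170


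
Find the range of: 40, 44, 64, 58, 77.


Max = 77, Min = 40
Range = 77 - 40 = 37

Range = 37


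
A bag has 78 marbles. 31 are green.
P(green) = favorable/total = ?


P = 31/78 = 0.3974

P = 0.3974


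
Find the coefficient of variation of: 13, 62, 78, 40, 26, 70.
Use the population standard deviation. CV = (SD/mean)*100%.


Mean = 48.1667
SD = 23.6391
CV = (23.6391/48.1667)*100 = 49.0777%

CV = 49.0777%


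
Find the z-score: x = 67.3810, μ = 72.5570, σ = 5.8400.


z = (67.3810 - 72.5570)/5.8400
= -5.1760/5.8400
= -0.8863

z = -0.8863


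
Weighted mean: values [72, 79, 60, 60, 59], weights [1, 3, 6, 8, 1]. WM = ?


Numerator = 72*1 + 79*3 + 60*6 + 60*8 + 59*1 = 1208
Denominator = 1 + 3 + 6 + 8 + 1 = 19
WM = 1208/19 = 63.5789

WM = 63.5789


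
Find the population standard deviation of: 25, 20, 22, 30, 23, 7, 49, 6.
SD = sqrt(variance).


Mean = 22.7500
Variance = 160.4375
SD = sqrt(160.4375) = 12.6664

SD = 12.6664


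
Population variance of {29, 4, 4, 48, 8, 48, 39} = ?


Mean = 25.7143
Squared deviations: 10.7959, 471.5102, 471.5102, 496.6531, 313.7959, 496.6531, 176.5102
Sum = 2437.4286
Variance = 2437.4286/7 = 348.2041

Variance = 348.2041


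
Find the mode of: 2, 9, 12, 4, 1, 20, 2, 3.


Frequencies: 1:1, 2:2, 3:1, 4:1, 9:1, 12:1, 20:1
Max frequency = 2
Mode = 2

Mode = 2


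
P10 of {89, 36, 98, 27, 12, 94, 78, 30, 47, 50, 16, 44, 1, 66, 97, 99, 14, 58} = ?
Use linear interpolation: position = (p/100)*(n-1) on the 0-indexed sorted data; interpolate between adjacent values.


Sorted: 1, 12, 14, 16, 27, 30, 36, 44, 47, 50, 58, 66, 78, 89, 94, 97, 98, 99
n = 18
Index = 10/100 * 17 = 1.7000
Lower = data[1] = 12, Upper = data[2] = 14
P10 = 12 + 0.7000*(2) = 13.4000

P10 = 13.4000


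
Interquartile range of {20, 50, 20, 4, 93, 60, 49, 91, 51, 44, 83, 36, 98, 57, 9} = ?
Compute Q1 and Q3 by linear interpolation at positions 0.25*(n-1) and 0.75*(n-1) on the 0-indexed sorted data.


Sorted: 4, 9, 20, 20, 36, 44, 49, 50, 51, 57, 60, 83, 91, 93, 98
Q1 (25th %ile) = 28.0000
Q3 (75th %ile) = 71.5000
IQR = 71.5000 - 28.0000 = 43.5000

IQR = 43.5000


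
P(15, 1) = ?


P(15,1) = 15!/14!
= 1307674368000/87178291200
= 15

P(15,1) = 15


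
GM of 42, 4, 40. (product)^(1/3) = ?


Product = 42 × 4 × 40 = 6720
GM = 6720^(1/3) = 18.8708

GM = 18.8708


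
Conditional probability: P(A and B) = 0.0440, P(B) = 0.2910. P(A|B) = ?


P(A|B) = 0.0440/0.2910 = 0.1512

P(A|B) = 0.1512


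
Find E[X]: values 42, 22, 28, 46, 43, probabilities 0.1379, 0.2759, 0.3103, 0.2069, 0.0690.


E[X] = 42*0.1379 + 22*0.2759 + 28*0.3103 + 46*0.2069 + 43*0.0690
= 5.7918 + 6.0698 + 8.6884 + 9.5174 + 2.9670
= 33.0344

E[X] = 33.0344


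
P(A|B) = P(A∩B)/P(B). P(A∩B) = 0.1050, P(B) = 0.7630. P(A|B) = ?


P(A|B) = 0.1050/0.7630 = 0.1376

P(A|B) = 0.1376


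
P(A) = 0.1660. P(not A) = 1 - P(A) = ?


P(not A) = 1 - 0.1660 = 0.8340

P(not A) = 0.8340


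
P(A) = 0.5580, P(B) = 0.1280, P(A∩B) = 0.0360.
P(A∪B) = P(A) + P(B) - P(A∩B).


P(A∪B) = 0.5580 + 0.1280 - 0.0360
= 0.6860 - 0.0360
= 0.6500

P(A∪B) = 0.6500


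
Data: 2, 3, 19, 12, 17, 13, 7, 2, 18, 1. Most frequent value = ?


Frequencies: 1:1, 2:2, 3:1, 7:1, 12:1, 13:1, 17:1, 18:1, 19:1
Max frequency = 2
Mode = 2

Mode = 2


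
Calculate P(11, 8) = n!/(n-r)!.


P(11,8) = 11!/3!
= 39916800/6
= 6652800

P(11,8) = 6652800


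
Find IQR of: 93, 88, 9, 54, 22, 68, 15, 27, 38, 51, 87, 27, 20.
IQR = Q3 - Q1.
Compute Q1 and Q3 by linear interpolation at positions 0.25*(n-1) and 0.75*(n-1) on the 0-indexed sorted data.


Sorted: 9, 15, 20, 22, 27, 27, 38, 51, 54, 68, 87, 88, 93
Q1 (25th %ile) = 22.0000
Q3 (75th %ile) = 68.0000
IQR = 68.0000 - 22.0000 = 46.0000

IQR = 46.0000


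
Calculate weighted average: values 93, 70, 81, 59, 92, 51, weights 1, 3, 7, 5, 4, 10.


Numerator = 93*1 + 70*3 + 81*7 + 59*5 + 92*4 + 51*10 = 2043
Denominator = 1 + 3 + 7 + 5 + 4 + 10 = 30
WM = 2043/30 = 68.1000

WM = 68.1000


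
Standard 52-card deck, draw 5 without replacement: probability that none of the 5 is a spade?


P(no spades) = (39/52) × (38/51) × (37/50) × (36/49) × (35/48)
= 0.2215

P = 0.2215


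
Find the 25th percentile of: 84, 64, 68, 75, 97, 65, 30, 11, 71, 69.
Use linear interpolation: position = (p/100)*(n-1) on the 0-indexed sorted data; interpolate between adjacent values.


Sorted: 11, 30, 64, 65, 68, 69, 71, 75, 84, 97
n = 10
Index = 25/100 * 9 = 2.2500
Lower = data[2] = 64, Upper = data[3] = 65
P25 = 64 + 0.2500*(1) = 64.2500

P25 = 64.2500


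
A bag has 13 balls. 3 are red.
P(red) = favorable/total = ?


P = 3/13 = 0.2308

P = 0.2308


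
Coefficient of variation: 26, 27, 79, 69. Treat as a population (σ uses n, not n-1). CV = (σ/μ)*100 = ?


Mean = 50.2500
SD = 24.0143
CV = (24.0143/50.2500)*100 = 47.7897%

CV = 47.7897%


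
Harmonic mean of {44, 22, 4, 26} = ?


Sum of reciprocals = 1/44 + 1/22 + 1/4 + 1/26 = 0.356643
HM = 4/0.356643 = 11.2157

HM = 11.2157


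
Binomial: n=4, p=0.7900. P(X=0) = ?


C(4,0) = 1
p^0 = 1.000000
(1-p)^4 = 0.001945
P = 1 * 1.000000 * 0.001945 = 0.0019

P(X=0) = 0.0019


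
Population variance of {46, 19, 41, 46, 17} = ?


Mean = 33.8000
Squared deviations: 148.8400, 219.0400, 51.8400, 148.8400, 282.2400
Sum = 850.8000
Variance = 850.8000/5 = 170.1600

Variance = 170.1600


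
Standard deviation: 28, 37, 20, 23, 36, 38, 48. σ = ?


Mean = 32.8571
Variance = 81.2653
SD = sqrt(81.2653) = 9.0147

SD = 9.0147


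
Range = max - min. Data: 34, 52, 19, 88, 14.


Max = 88, Min = 14
Range = 88 - 14 = 74

Range = 74


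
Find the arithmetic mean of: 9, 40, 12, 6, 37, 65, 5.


Sum = 9 + 40 + 12 + 6 + 37 + 65 + 5 = 174
n = 7
Mean = 174/7 = 24.8571

Mean = 24.8571


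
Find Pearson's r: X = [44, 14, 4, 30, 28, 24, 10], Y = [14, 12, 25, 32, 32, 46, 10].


Mean X = 22.0000, Mean Y = 24.4286
SD X = 12.649111, SD Y = 12.257443
Cov = 26.000000
r = 26.000000/(12.649111*12.257443) = 0.1677

r = 0.1677


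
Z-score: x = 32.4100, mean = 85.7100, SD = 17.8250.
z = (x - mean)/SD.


z = (32.4100 - 85.7100)/17.8250
= -53.3000/17.8250
= -2.9902

z = -2.9902


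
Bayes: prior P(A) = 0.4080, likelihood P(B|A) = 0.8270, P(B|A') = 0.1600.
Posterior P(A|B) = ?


P(B) = P(B|A)*P(A) + P(B|A')*P(A')
= 0.8270*0.4080 + 0.1600*0.5920
= 0.337416 + 0.094720 = 0.432136
P(A|B) = 0.337416/0.432136 = 0.7808

P(A|B) = 0.7808


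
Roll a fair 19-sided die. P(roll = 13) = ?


Favorable outcomes (roll = 13): 1
Total outcomes = 19
P = 1/19 = 0.0526

P = 0.0526


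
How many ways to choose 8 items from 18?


C(18,8) = 18!/(8! × 10!)
= 6402373705728000/(40320 × 3628800)
= 43758

C(18,8) = 43758


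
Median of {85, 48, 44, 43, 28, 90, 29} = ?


Sorted: 28, 29, 43, 44, 48, 85, 90
n = 7 (odd)
Middle value = 44

Median = 44


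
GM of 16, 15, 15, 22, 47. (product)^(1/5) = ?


Product = 16 × 15 × 15 × 22 × 47 = 3722400
GM = 3722400^(1/5) = 20.6141

GM = 20.6141


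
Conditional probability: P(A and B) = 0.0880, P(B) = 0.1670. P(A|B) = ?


P(A|B) = 0.0880/0.1670 = 0.5269

P(A|B) = 0.5269


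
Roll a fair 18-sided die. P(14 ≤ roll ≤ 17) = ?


Favorable outcomes (14 ≤ roll ≤ 17): 4
Total outcomes = 18
P = 4/18 = 0.2222

P = 0.2222


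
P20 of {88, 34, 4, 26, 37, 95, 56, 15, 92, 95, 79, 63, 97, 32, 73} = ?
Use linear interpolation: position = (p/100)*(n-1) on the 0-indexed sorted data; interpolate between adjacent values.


Sorted: 4, 15, 26, 32, 34, 37, 56, 63, 73, 79, 88, 92, 95, 95, 97
n = 15
Index = 20/100 * 14 = 2.8000
Lower = data[2] = 26, Upper = data[3] = 32
P20 = 26 + 0.8000*(6) = 30.8000

P20 = 30.8000


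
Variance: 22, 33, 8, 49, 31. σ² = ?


Mean = 28.6000
Squared deviations: 43.5600, 19.3600, 424.3600, 416.1600, 5.7600
Sum = 909.2000
Variance = 909.2000/5 = 181.8400

Variance = 181.8400


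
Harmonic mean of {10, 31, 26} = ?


Sum of reciprocals = 1/10 + 1/31 + 1/26 = 0.170720
HM = 3/0.170720 = 17.5727

HM = 17.5727


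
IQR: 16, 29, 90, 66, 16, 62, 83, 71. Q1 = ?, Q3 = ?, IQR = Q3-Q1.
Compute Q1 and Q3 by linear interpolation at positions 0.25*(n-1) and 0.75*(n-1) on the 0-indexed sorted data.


Sorted: 16, 16, 29, 62, 66, 71, 83, 90
Q1 (25th %ile) = 25.7500
Q3 (75th %ile) = 74.0000
IQR = 74.0000 - 25.7500 = 48.2500

IQR = 48.2500


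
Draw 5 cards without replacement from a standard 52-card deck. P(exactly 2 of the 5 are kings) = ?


Hypergeometric: P(X=2) = C(4,2)·C(48,3) / C(52,5)
= 6 × 17296 / 2598960
= 103776/2598960 = 0.0399

P = 0.0399


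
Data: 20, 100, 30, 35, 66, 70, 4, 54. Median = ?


Sorted: 4, 20, 30, 35, 54, 66, 70, 100
n = 8 (even)
Middle values: 35 and 54
Median = (35+54)/2 = 44.5000

Median = 44.5000


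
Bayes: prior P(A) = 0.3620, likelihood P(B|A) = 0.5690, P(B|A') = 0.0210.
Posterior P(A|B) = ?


P(B) = P(B|A)*P(A) + P(B|A')*P(A')
= 0.5690*0.3620 + 0.0210*0.6380
= 0.205978 + 0.013398 = 0.219376
P(A|B) = 0.205978/0.219376 = 0.9389

P(A|B) = 0.9389


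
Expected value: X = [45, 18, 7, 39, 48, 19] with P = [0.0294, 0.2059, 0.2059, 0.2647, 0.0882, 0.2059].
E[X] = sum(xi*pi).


E[X] = 45*0.0294 + 18*0.2059 + 7*0.2059 + 39*0.2647 + 48*0.0882 + 19*0.2059
= 1.3230 + 3.7062 + 1.4413 + 10.3233 + 4.2336 + 3.9121
= 24.9395

E[X] = 24.9395


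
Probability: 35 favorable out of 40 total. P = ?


P = 35/40 = 0.8750

P = 0.8750


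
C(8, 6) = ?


C(8,6) = 8!/(6! × 2!)
= 40320/(720 × 2)
= 28

C(8,6) = 28


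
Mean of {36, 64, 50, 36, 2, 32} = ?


Sum = 36 + 64 + 50 + 36 + 2 + 32 = 220
n = 6
Mean = 220/6 = 36.6667

Mean = 36.6667


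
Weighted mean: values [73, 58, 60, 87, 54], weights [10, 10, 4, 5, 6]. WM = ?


Numerator = 73*10 + 58*10 + 60*4 + 87*5 + 54*6 = 2309
Denominator = 10 + 10 + 4 + 5 + 6 = 35
WM = 2309/35 = 65.9714

WM = 65.9714


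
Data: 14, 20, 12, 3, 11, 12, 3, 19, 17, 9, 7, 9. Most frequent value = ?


Frequencies: 3:2, 7:1, 9:2, 11:1, 12:2, 14:1, 17:1, 19:1, 20:1
Max frequency = 2
Mode = 3, 9, 12

Mode = 3, 9, 12


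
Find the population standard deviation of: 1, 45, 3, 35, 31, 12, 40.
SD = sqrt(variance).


Mean = 23.8571
Variance = 282.9796
SD = sqrt(282.9796) = 16.8220

SD = 16.8220


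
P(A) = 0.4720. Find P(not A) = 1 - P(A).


P(not A) = 1 - 0.4720 = 0.5280

P(not A) = 0.5280


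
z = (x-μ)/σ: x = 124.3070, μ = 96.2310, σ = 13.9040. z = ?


z = (124.3070 - 96.2310)/13.9040
= 28.0760/13.9040
= 2.0193

z = 2.0193


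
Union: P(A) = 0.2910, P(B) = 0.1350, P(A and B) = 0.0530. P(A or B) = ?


P(A∪B) = 0.2910 + 0.1350 - 0.0530
= 0.4260 - 0.0530
= 0.3730

P(A∪B) = 0.3730


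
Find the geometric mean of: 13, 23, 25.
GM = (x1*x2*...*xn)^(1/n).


Product = 13 × 23 × 25 = 7475
GM = 7475^(1/3) = 19.5526

GM = 19.5526


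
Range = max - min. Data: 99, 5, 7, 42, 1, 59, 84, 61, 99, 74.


Max = 99, Min = 1
Range = 99 - 1 = 98

Range = 98


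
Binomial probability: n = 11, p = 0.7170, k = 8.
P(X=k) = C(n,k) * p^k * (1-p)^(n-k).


C(11,8) = 165
p^8 = 0.069848
(1-p)^3 = 0.022665
P = 165 * 0.069848 * 0.022665 = 0.2612

P(X=8) = 0.2612


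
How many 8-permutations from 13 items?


P(13,8) = 13!/5!
= 6227020800/120
= 51891840

P(13,8) = 51891840


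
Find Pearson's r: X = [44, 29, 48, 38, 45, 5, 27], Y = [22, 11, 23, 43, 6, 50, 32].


Mean X = 33.7143, Mean Y = 26.7143
SD X = 13.874069, SD Y = 14.868128
Cov = -127.938776
r = -127.938776/(13.874069*14.868128) = -0.6202

r = -0.6202


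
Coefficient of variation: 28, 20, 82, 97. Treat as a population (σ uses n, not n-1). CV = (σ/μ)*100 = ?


Mean = 56.7500
SD = 33.2970
CV = (33.2970/56.7500)*100 = 58.6731%

CV = 58.6731%


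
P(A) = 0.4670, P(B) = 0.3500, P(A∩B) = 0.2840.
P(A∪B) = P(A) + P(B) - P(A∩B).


P(A∪B) = 0.4670 + 0.3500 - 0.2840
= 0.8170 - 0.2840
= 0.5330

P(A∪B) = 0.5330


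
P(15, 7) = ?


P(15,7) = 15!/8!
= 1307674368000/40320
= 32432400

P(15,7) = 32432400


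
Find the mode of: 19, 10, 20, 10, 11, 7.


Frequencies: 7:1, 10:2, 11:1, 19:1, 20:1
Max frequency = 2
Mode = 10

Mode = 10


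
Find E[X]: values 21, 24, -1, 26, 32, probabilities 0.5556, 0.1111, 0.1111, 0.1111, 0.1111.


E[X] = 21*0.5556 + 24*0.1111 - 1*0.1111 + 26*0.1111 + 32*0.1111
= 11.6676 + 2.6664 - 0.1111 + 2.8886 + 3.5552
= 20.6667

E[X] = 20.6667


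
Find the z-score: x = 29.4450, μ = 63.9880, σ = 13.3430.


z = (29.4450 - 63.9880)/13.3430
= -34.5430/13.3430
= -2.5888

z = -2.5888


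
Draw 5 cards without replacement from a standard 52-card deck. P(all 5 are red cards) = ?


P(all red cards) = (26/52) × (25/51) × (24/50) × (23/49) × (22/48)
= 0.0253

P = 0.0253


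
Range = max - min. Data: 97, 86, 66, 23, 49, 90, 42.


Max = 97, Min = 23
Range = 97 - 23 = 74

Range = 74


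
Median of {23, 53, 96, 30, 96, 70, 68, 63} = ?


Sorted: 23, 30, 53, 63, 68, 70, 96, 96
n = 8 (even)
Middle values: 63 and 68
Median = (63+68)/2 = 65.5000

Median = 65.5000


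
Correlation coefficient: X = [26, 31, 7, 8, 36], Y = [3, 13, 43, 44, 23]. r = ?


Mean X = 21.6000, Mean Y = 25.2000
SD X = 11.943199, SD Y = 16.228370
Cov = -151.920000
r = -151.920000/(11.943199*16.228370) = -0.7838

r = -0.7838


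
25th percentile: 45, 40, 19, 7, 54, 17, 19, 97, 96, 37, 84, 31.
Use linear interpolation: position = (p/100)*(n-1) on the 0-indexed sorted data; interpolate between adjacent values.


Sorted: 7, 17, 19, 19, 31, 37, 40, 45, 54, 84, 96, 97
n = 12
Index = 25/100 * 11 = 2.7500
Lower = data[2] = 19, Upper = data[3] = 19
P25 = 19 + 0.7500*(0) = 19.0000

P25 = 19.0000


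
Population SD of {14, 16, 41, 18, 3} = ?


Mean = 18.4000
Variance = 154.6400
SD = sqrt(154.6400) = 12.4354

SD = 12.4354


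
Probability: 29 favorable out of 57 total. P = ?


P = 29/57 = 0.5088

P = 0.5088


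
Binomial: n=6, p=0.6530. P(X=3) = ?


C(6,3) = 20
p^3 = 0.278445
(1-p)^3 = 0.041782
P = 20 * 0.278445 * 0.041782 = 0.2327

P(X=3) = 0.2327


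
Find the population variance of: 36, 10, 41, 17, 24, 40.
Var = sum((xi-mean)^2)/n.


Mean = 28.0000
Squared deviations: 64.0000, 324.0000, 169.0000, 121.0000, 16.0000, 144.0000
Sum = 838.0000
Variance = 838.0000/6 = 139.6667

Variance = 139.6667


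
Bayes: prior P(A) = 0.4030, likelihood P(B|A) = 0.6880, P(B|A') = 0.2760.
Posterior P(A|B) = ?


P(B) = P(B|A)*P(A) + P(B|A')*P(A')
= 0.6880*0.4030 + 0.2760*0.5970
= 0.277264 + 0.164772 = 0.442036
P(A|B) = 0.277264/0.442036 = 0.6272

P(A|B) = 0.6272


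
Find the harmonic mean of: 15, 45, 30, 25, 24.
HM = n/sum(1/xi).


Sum of reciprocals = 1/15 + 1/45 + 1/30 + 1/25 + 1/24 = 0.203889
HM = 5/0.203889 = 24.5232

HM = 24.5232


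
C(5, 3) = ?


C(5,3) = 5!/(3! × 2!)
= 120/(6 × 2)
= 10

C(5,3) = 10


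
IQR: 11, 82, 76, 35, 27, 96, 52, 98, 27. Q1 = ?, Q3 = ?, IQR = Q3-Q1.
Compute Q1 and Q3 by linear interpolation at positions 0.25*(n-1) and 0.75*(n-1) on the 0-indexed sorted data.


Sorted: 11, 27, 27, 35, 52, 76, 82, 96, 98
Q1 (25th %ile) = 27.0000
Q3 (75th %ile) = 82.0000
IQR = 82.0000 - 27.0000 = 55.0000

IQR = 55.0000


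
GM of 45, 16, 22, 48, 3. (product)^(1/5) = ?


Product = 45 × 16 × 22 × 48 × 3 = 2280960
GM = 2280960^(1/5) = 18.6906

GM = 18.6906


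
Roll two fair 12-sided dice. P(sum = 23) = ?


Total outcomes = 12×12 = 144
Favorable (sum = 23): 2
P = 2/144 = 0.0139

P = 0.0139


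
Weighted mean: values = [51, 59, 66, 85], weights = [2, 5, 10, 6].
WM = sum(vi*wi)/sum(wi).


Numerator = 51*2 + 59*5 + 66*10 + 85*6 = 1567
Denominator = 2 + 5 + 10 + 6 = 23
WM = 1567/23 = 68.1304

WM = 68.1304


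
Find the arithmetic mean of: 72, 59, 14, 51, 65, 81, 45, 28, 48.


Sum = 72 + 59 + 14 + 51 + 65 + 81 + 45 + 28 + 48 = 463
n = 9
Mean = 463/9 = 51.4444

Mean = 51.4444


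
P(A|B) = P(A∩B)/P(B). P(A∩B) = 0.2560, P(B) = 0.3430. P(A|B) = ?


P(A|B) = 0.2560/0.3430 = 0.7464

P(A|B) = 0.7464


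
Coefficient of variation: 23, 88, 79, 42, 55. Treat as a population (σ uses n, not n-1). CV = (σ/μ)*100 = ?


Mean = 57.4000
SD = 23.7874
CV = (23.7874/57.4000)*100 = 41.4414%

CV = 41.4414%


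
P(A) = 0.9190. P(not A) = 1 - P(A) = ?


P(not A) = 1 - 0.9190 = 0.0810

P(not A) = 0.0810


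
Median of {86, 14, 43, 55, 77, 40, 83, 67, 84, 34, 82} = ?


Sorted: 14, 34, 40, 43, 55, 67, 77, 82, 83, 84, 86
n = 11 (odd)
Middle value = 67

Median = 67


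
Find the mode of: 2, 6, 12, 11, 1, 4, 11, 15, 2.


Frequencies: 1:1, 2:2, 4:1, 6:1, 11:2, 12:1, 15:1
Max frequency = 2
Mode = 2, 11

Mode = 2, 11


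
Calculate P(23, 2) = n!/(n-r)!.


P(23,2) = 23!/21!
= 25852016738884976640000/51090942171709440000
= 506

P(23,2) = 506


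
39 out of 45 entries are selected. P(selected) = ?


P = 39/45 = 0.8667

P = 0.8667


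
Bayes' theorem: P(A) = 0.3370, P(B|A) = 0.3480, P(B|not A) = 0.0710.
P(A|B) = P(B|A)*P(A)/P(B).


P(B) = P(B|A)*P(A) + P(B|A')*P(A')
= 0.3480*0.3370 + 0.0710*0.6630
= 0.117276 + 0.047073 = 0.164349
P(A|B) = 0.117276/0.164349 = 0.7136

P(A|B) = 0.7136


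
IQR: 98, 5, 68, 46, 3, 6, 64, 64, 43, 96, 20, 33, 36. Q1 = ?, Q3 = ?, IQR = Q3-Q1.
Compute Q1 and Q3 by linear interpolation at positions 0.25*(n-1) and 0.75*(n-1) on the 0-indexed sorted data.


Sorted: 3, 5, 6, 20, 33, 36, 43, 46, 64, 64, 68, 96, 98
Q1 (25th %ile) = 20.0000
Q3 (75th %ile) = 64.0000
IQR = 64.0000 - 20.0000 = 44.0000

IQR = 44.0000


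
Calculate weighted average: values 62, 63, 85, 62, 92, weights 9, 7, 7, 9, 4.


Numerator = 62*9 + 63*7 + 85*7 + 62*9 + 92*4 = 2520
Denominator = 9 + 7 + 7 + 9 + 4 = 36
WM = 2520/36 = 70.0000

WM = 70.0000


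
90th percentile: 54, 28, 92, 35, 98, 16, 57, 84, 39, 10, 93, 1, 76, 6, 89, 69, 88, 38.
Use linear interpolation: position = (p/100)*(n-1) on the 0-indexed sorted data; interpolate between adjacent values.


Sorted: 1, 6, 10, 16, 28, 35, 38, 39, 54, 57, 69, 76, 84, 88, 89, 92, 93, 98
n = 18
Index = 90/100 * 17 = 15.3000
Lower = data[15] = 92, Upper = data[16] = 93
P90 = 92 + 0.3000*(1) = 92.3000

P90 = 92.3000


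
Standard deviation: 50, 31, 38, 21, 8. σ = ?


Mean = 29.6000
Variance = 205.8400
SD = sqrt(205.8400) = 14.3471

SD = 14.3471


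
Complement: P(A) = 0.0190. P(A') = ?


P(not A) = 1 - 0.0190 = 0.9810

P(not A) = 0.9810


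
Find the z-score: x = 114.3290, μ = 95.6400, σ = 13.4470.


z = (114.3290 - 95.6400)/13.4470
= 18.6890/13.4470
= 1.3898

z = 1.3898


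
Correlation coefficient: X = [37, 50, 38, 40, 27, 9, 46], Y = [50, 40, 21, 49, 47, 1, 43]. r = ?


Mean X = 35.2857, Mean Y = 35.8571
SD X = 12.668457, SD Y = 16.906707
Cov = 143.897959
r = 143.897959/(12.668457*16.906707) = 0.6718

r = 0.6718


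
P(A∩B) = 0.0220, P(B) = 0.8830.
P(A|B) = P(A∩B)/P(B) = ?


P(A|B) = 0.0220/0.8830 = 0.0249

P(A|B) = 0.0249


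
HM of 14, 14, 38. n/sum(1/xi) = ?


Sum of reciprocals = 1/14 + 1/14 + 1/38 = 0.169173
HM = 3/0.169173 = 17.7333

HM = 17.7333


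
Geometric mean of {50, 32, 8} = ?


Product = 50 × 32 × 8 = 12800
GM = 12800^(1/3) = 23.3921

GM = 23.3921


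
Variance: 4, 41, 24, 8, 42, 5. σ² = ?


Mean = 20.6667
Squared deviations: 277.7778, 413.4444, 11.1111, 160.4444, 455.1111, 245.4444
Sum = 1563.3333
Variance = 1563.3333/6 = 260.5556

Variance = 260.5556


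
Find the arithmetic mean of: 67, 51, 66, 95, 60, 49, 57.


Sum = 67 + 51 + 66 + 95 + 60 + 49 + 57 = 445
n = 7
Mean = 445/7 = 63.5714

Mean = 63.5714


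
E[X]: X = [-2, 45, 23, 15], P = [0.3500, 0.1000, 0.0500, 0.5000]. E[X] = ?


E[X] = -2*0.3500 + 45*0.1000 + 23*0.0500 + 15*0.5000
= -0.7000 + 4.5000 + 1.1500 + 7.5000
= 12.4500

E[X] = 12.4500


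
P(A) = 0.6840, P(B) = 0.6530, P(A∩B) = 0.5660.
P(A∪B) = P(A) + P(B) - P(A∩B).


P(A∪B) = 0.6840 + 0.6530 - 0.5660
= 1.3370 - 0.5660
= 0.7710

P(A∪B) = 0.7710


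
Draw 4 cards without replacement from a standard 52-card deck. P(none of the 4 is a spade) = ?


P(no spades) = (39/52) × (38/51) × (37/50) × (36/49)
= 0.3038

P = 0.3038


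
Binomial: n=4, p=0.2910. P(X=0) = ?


C(4,0) = 1
p^0 = 1.000000
(1-p)^4 = 0.252688
P = 1 * 1.000000 * 0.252688 = 0.2527

P(X=0) = 0.2527


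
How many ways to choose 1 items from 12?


C(12,1) = 12!/(1! × 11!)
= 479001600/(1 × 39916800)
= 12

C(12,1) = 12


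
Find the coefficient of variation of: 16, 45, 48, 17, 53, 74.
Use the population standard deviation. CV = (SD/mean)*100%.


Mean = 42.1667
SD = 20.3750
CV = (20.3750/42.1667)*100 = 48.3201%

CV = 48.3201%


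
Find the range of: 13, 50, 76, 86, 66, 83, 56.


Max = 86, Min = 13
Range = 86 - 13 = 73

Range = 73


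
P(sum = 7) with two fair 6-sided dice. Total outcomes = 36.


Total outcomes = 6×6 = 36
Favorable (sum = 7): 6
P = 6/36 = 0.1667

P = 0.1667


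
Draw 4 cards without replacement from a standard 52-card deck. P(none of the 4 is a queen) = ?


P(no queens) = (48/52) × (47/51) × (46/50) × (45/49)
= 0.7187

P = 0.7187


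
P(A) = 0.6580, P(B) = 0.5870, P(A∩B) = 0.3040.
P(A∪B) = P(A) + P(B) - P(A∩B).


P(A∪B) = 0.6580 + 0.5870 - 0.3040
= 1.2450 - 0.3040
= 0.9410

P(A∪B) = 0.9410


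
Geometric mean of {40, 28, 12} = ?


Product = 40 × 28 × 12 = 13440
GM = 13440^(1/3) = 23.7757

GM = 23.7757


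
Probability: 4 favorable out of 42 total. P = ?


P = 4/42 = 0.0952

P = 0.0952


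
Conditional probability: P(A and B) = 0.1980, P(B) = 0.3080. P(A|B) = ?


P(A|B) = 0.1980/0.3080 = 0.6429

P(A|B) = 0.6429


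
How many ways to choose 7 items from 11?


C(11,7) = 11!/(7! × 4!)
= 39916800/(5040 × 24)
= 330

C(11,7) = 330


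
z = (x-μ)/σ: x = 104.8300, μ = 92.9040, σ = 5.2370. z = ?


z = (104.8300 - 92.9040)/5.2370
= 11.9260/5.2370
= 2.2773

z = 2.2773


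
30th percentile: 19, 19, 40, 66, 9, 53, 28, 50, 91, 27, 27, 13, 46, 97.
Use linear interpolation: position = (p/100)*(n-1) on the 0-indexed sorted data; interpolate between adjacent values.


Sorted: 9, 13, 19, 19, 27, 27, 28, 40, 46, 50, 53, 66, 91, 97
n = 14
Index = 30/100 * 13 = 3.9000
Lower = data[3] = 19, Upper = data[4] = 27
P30 = 19 + 0.9000*(8) = 26.2000

P30 = 26.2000


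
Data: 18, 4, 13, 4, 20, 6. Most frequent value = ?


Frequencies: 4:2, 6:1, 13:1, 18:1, 20:1
Max frequency = 2
Mode = 4

Mode = 4


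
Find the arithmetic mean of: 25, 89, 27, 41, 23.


Sum = 25 + 89 + 27 + 41 + 23 = 205
n = 5
Mean = 205/5 = 41.0000

Mean = 41.0000


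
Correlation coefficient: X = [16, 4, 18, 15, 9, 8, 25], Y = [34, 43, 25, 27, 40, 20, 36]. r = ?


Mean X = 13.5714, Mean Y = 32.1429
SD X = 6.565214, SD Y = 7.772269
Cov = -8.938776
r = -8.938776/(6.565214*7.772269) = -0.1752

r = -0.1752


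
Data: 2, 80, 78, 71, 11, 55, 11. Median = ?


Sorted: 2, 11, 11, 55, 71, 78, 80
n = 7 (odd)
Middle value = 55

Median = 55


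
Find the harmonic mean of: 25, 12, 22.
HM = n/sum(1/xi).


Sum of reciprocals = 1/25 + 1/12 + 1/22 = 0.168788
HM = 3/0.168788 = 17.7738

HM = 17.7738


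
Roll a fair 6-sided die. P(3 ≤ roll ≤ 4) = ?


Favorable outcomes (3 ≤ roll ≤ 4): 2
Total outcomes = 6
P = 2/6 = 0.3333

P = 0.3333


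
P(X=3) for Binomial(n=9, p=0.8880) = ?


C(9,3) = 84
p^3 = 0.700227
(1-p)^6 = 1.973823e-06
P = 84 * 0.700227 * 1.973823e-06 = 0.0001

P(X=3) = 0.0001


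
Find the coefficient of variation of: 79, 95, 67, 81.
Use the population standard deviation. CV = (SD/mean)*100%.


Mean = 80.5000
SD = 9.9373
CV = (9.9373/80.5000)*100 = 12.3445%

CV = 12.3445%


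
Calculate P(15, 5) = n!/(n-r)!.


P(15,5) = 15!/10!
= 1307674368000/3628800
= 360360

P(15,5) = 360360


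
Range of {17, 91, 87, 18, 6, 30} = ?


Max = 91, Min = 6
Range = 91 - 6 = 85

Range = 85


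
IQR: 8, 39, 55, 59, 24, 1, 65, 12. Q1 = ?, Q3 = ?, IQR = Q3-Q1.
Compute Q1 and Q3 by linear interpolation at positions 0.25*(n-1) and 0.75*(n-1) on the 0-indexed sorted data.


Sorted: 1, 8, 12, 24, 39, 55, 59, 65
Q1 (25th %ile) = 11.0000
Q3 (75th %ile) = 56.0000
IQR = 56.0000 - 11.0000 = 45.0000

IQR = 45.0000


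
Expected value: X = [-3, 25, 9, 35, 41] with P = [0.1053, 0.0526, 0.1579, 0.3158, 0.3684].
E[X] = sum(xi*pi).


E[X] = -3*0.1053 + 25*0.0526 + 9*0.1579 + 35*0.3158 + 41*0.3684
= -0.3159 + 1.3150 + 1.4211 + 11.0530 + 15.1044
= 28.5776

E[X] = 28.5776


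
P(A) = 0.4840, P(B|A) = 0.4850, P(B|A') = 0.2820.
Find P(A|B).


P(B) = P(B|A)*P(A) + P(B|A')*P(A')
= 0.4850*0.4840 + 0.2820*0.5160
= 0.234740 + 0.145512 = 0.380252
P(A|B) = 0.234740/0.380252 = 0.6173

P(A|B) = 0.6173


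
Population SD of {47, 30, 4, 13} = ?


Mean = 23.5000
Variance = 271.2500
SD = sqrt(271.2500) = 16.4697

SD = 16.4697


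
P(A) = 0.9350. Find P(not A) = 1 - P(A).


P(not A) = 1 - 0.9350 = 0.0650

P(not A) = 0.0650


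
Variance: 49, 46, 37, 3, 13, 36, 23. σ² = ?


Mean = 29.5714
Squared deviations: 377.4694, 269.8980, 55.1837, 706.0408, 274.6122, 41.3265, 43.1837
Sum = 1767.7143
Variance = 1767.7143/7 = 252.5306

Variance = 252.5306


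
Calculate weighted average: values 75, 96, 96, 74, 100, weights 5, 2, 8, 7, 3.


Numerator = 75*5 + 96*2 + 96*8 + 74*7 + 100*3 = 2153
Denominator = 5 + 2 + 8 + 7 + 3 = 25
WM = 2153/25 = 86.1200

WM = 86.1200


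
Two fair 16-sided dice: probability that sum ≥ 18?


Total outcomes = 16×16 = 256
Favorable (sum ≥ 18): 120
P = 120/256 = 0.4688

P = 0.4688


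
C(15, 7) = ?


C(15,7) = 15!/(7! × 8!)
= 1307674368000/(5040 × 40320)
= 6435

C(15,7) = 6435


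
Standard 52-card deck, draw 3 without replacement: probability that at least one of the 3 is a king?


P(at least one) = 1 - P(none)
P(none) = (48/52) × (47/51) × (46/50) = 0.782624
P(at least one) = 1 - 0.782624 = 0.2174

P = 0.2174


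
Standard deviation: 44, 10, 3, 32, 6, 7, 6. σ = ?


Mean = 15.4286
Variance = 217.6735
SD = sqrt(217.6735) = 14.7538

SD = 14.7538


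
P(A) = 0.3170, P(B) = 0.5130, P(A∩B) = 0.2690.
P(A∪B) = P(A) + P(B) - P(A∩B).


P(A∪B) = 0.3170 + 0.5130 - 0.2690
= 0.8300 - 0.2690
= 0.5610

P(A∪B) = 0.5610


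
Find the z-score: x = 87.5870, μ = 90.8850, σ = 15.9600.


z = (87.5870 - 90.8850)/15.9600
= -3.2980/15.9600
= -0.2066

z = -0.2066


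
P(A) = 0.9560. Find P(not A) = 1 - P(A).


P(not A) = 1 - 0.9560 = 0.0440

P(not A) = 0.0440


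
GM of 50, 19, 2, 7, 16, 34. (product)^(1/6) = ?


Product = 50 × 19 × 2 × 7 × 16 × 34 = 7235200
GM = 7235200^(1/6) = 13.9073

GM = 13.9073


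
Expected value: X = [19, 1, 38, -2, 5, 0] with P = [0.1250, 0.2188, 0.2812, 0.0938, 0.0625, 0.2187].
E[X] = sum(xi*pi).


E[X] = 19*0.1250 + 1*0.2188 + 38*0.2812 - 2*0.0938 + 5*0.0625 + 0*0.2187
= 2.3750 + 0.2188 + 10.6856 - 0.1876 + 0.3125 + 0
= 13.4043

E[X] = 13.4043


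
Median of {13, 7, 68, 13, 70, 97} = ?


Sorted: 7, 13, 13, 68, 70, 97
n = 6 (even)
Middle values: 13 and 68
Median = (13+68)/2 = 40.5000

Median = 40.5000


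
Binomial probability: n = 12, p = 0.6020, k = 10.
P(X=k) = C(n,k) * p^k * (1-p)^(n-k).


C(12,10) = 66
p^10 = 0.006251
(1-p)^2 = 0.158404
P = 66 * 0.006251 * 0.158404 = 0.0654

P(X=10) = 0.0654


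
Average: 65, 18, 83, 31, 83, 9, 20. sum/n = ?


Sum = 65 + 18 + 83 + 31 + 83 + 9 + 20 = 309
n = 7
Mean = 309/7 = 44.1429

Mean = 44.1429


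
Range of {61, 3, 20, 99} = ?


Max = 99, Min = 3
Range = 99 - 3 = 96

Range = 96


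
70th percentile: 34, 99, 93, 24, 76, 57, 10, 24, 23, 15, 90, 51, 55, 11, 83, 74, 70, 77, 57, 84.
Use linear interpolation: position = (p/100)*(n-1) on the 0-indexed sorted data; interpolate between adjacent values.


Sorted: 10, 11, 15, 23, 24, 24, 34, 51, 55, 57, 57, 70, 74, 76, 77, 83, 84, 90, 93, 99
n = 20
Index = 70/100 * 19 = 13.3000
Lower = data[13] = 76, Upper = data[14] = 77
P70 = 76 + 0.3000*(1) = 76.3000

P70 = 76.3000


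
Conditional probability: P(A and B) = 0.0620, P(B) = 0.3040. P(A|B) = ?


P(A|B) = 0.0620/0.3040 = 0.2039

P(A|B) = 0.2039


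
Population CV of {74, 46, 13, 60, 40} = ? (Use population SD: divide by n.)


Mean = 46.6000
SD = 20.5095
CV = (20.5095/46.6000)*100 = 44.0118%

CV = 44.0118%


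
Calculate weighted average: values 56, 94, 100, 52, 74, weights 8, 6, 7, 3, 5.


Numerator = 56*8 + 94*6 + 100*7 + 52*3 + 74*5 = 2238
Denominator = 8 + 6 + 7 + 3 + 5 = 29
WM = 2238/29 = 77.1724

WM = 77.1724


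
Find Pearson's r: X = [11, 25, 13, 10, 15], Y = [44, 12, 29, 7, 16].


Mean X = 14.8000, Mean Y = 21.6000
SD X = 5.381450, SD Y = 13.365628
Cov = -25.480000
r = -25.480000/(5.381450*13.365628) = -0.3543

r = -0.3543


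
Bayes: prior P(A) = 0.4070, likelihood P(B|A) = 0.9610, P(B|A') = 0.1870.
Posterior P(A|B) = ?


P(B) = P(B|A)*P(A) + P(B|A')*P(A')
= 0.9610*0.4070 + 0.1870*0.5930
= 0.391127 + 0.110891 = 0.502018
P(A|B) = 0.391127/0.502018 = 0.7791

P(A|B) = 0.7791


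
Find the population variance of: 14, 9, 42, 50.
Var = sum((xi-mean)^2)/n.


Mean = 28.7500
Squared deviations: 217.5625, 390.0625, 175.5625, 451.5625
Sum = 1234.7500
Variance = 1234.7500/4 = 308.6875

Variance = 308.6875


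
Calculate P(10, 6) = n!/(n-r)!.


P(10,6) = 10!/4!
= 3628800/24
= 151200

P(10,6) = 151200


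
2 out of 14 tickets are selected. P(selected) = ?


P = 2/14 = 0.1429

P = 0.1429


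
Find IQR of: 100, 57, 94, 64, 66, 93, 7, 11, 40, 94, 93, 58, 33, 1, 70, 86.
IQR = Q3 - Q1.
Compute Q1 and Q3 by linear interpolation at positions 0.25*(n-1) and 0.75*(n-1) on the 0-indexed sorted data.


Sorted: 1, 7, 11, 33, 40, 57, 58, 64, 66, 70, 86, 93, 93, 94, 94, 100
Q1 (25th %ile) = 38.2500
Q3 (75th %ile) = 93.0000
IQR = 93.0000 - 38.2500 = 54.7500

IQR = 54.7500


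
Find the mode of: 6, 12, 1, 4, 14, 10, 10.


Frequencies: 1:1, 4:1, 6:1, 10:2, 12:1, 14:1
Max frequency = 2
Mode = 10

Mode = 10


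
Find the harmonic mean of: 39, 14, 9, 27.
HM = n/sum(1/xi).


Sum of reciprocals = 1/39 + 1/14 + 1/9 + 1/27 = 0.245218
HM = 4/0.245218 = 16.3120

HM = 16.3120


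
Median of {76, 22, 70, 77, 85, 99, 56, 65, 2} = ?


Sorted: 2, 22, 56, 65, 70, 76, 77, 85, 99
n = 9 (odd)
Middle value = 70

Median = 70


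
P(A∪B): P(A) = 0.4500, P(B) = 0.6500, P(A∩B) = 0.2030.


P(A∪B) = 0.4500 + 0.6500 - 0.2030
= 1.1000 - 0.2030
= 0.8970

P(A∪B) = 0.8970


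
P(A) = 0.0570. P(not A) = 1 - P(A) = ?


P(not A) = 1 - 0.0570 = 0.9430

P(not A) = 0.9430


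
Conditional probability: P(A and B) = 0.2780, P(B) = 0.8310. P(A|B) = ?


P(A|B) = 0.2780/0.8310 = 0.3345

P(A|B) = 0.3345


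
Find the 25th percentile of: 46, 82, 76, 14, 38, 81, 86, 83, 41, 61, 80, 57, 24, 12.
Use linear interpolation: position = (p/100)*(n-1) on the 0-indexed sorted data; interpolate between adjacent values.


Sorted: 12, 14, 24, 38, 41, 46, 57, 61, 76, 80, 81, 82, 83, 86
n = 14
Index = 25/100 * 13 = 3.2500
Lower = data[3] = 38, Upper = data[4] = 41
P25 = 38 + 0.2500*(3) = 38.7500

P25 = 38.7500


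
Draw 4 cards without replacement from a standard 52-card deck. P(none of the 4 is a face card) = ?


P(no face cards) = (40/52) × (39/51) × (38/50) × (37/49)
= 0.3376

P = 0.3376


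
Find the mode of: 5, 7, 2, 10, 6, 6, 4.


Frequencies: 2:1, 4:1, 5:1, 6:2, 7:1, 10:1
Max frequency = 2
Mode = 6

Mode = 6


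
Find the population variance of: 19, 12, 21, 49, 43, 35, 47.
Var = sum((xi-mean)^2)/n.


Mean = 32.2857
Squared deviations: 176.5102, 411.5102, 127.3673, 279.3673, 114.7959, 7.3673, 216.5102
Sum = 1333.4286
Variance = 1333.4286/7 = 190.4898

Variance = 190.4898


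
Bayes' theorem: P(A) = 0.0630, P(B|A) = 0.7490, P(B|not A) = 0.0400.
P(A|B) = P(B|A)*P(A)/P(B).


P(B) = P(B|A)*P(A) + P(B|A')*P(A')
= 0.7490*0.0630 + 0.0400*0.9370
= 0.047187 + 0.037480 = 0.084667
P(A|B) = 0.047187/0.084667 = 0.5573

P(A|B) = 0.5573
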